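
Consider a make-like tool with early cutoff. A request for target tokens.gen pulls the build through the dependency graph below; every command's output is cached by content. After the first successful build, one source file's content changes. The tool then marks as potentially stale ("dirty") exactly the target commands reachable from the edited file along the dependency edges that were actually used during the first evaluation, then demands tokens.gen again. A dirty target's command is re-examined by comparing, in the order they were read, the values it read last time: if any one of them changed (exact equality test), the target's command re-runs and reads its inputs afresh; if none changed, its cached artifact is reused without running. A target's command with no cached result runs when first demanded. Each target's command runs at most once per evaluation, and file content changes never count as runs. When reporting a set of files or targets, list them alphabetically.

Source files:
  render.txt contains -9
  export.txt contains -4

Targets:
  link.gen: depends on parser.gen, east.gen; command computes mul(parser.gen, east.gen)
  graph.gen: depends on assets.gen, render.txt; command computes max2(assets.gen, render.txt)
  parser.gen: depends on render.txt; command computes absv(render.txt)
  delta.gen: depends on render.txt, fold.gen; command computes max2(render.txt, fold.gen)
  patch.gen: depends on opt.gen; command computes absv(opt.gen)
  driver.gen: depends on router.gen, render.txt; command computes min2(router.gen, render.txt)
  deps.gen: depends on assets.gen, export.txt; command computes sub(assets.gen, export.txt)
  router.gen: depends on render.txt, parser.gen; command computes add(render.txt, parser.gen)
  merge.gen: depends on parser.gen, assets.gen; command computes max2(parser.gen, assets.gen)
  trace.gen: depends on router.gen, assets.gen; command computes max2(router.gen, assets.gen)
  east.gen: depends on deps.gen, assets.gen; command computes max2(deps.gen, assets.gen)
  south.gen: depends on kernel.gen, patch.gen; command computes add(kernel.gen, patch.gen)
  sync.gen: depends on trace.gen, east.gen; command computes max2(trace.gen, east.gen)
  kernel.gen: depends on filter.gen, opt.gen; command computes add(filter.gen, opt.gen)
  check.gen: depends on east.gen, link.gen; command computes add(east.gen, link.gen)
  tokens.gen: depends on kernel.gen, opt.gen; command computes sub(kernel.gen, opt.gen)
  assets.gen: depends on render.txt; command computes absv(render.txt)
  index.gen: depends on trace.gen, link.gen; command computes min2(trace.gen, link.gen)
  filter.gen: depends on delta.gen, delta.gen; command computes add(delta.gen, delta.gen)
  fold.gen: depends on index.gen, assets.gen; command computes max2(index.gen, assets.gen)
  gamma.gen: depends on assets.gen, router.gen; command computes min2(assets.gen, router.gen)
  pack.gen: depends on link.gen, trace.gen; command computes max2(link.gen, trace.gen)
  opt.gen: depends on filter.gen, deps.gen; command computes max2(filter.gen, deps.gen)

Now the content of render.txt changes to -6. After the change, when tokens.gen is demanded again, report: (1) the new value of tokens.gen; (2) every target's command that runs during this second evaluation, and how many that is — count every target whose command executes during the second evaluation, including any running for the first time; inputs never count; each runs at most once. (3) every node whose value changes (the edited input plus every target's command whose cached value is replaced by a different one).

Demanding tokens.gen again yields 12.
14 target commands run: assets.gen, delta.gen, deps.gen, east.gen, filter.gen, fold.gen, index.gen, kernel.gen, link.gen, opt.gen, parser.gen, router.gen, tokens.gen, trace.gen.
The nodes whose values change: assets.gen, delta.gen, deps.gen, east.gen, filter.gen, fold.gen, index.gen, kernel.gen, link.gen, opt.gen, parser.gen, render.txt, tokens.gen, trace.gen.

First demand of the output computes:
  assets.gen = absv(-9) = 9
  deps.gen = sub(9, -4) = 13
  east.gen = max2(13, 9) = 13
  parser.gen = absv(-9) = 9
  link.gen = mul(9, 13) = 117
  router.gen = add(-9, 9) = 0
  trace.gen = max2(0, 9) = 9
  index.gen = min2(9, 117) = 9
  fold.gen = max2(9, 9) = 9
  delta.gen = max2(-9, 9) = 9
  filter.gen = add(9, 9) = 18
  opt.gen = max2(18, 13) = 18
  kernel.gen = add(18, 18) = 36
  tokens.gen = sub(36, 18) = 18

After the edit, cleaning proceeds:
  assets.gen: a read changed (render.txt -9->-6) — executes, giving 6.
  deps.gen: a read changed (assets.gen 9->6) — executes, giving 10.
  east.gen: a read changed (deps.gen 13->10; assets.gen 9->6) — executes, giving 10.
  parser.gen: a read changed (render.txt -9->-6) — executes, giving 6.
  link.gen: a read changed (parser.gen 9->6; east.gen 13->10) — executes, giving 60.
  router.gen: a read changed (render.txt -9->-6; parser.gen 9->6) — executes, giving 0 — identical to its old value.
  trace.gen: a read changed (assets.gen 9->6) — executes, giving 6.
  index.gen: a read changed (trace.gen 9->6; link.gen 117->60) — executes, giving 6.
  fold.gen: a read changed (index.gen 9->6; assets.gen 9->6) — executes, giving 6.
  delta.gen: a read changed (render.txt -9->-6; fold.gen 9->6) — executes, giving 6.
  filter.gen: a read changed (delta.gen 9->6; delta.gen 9->6) — executes, giving 12.
  opt.gen: a read changed (filter.gen 18->12; deps.gen 13->10) — executes, giving 12.
  kernel.gen: a read changed (filter.gen 18->12; opt.gen 18->12) — executes, giving 24.
  tokens.gen: a read changed (kernel.gen 36->24; opt.gen 18->12) — executes, giving 12.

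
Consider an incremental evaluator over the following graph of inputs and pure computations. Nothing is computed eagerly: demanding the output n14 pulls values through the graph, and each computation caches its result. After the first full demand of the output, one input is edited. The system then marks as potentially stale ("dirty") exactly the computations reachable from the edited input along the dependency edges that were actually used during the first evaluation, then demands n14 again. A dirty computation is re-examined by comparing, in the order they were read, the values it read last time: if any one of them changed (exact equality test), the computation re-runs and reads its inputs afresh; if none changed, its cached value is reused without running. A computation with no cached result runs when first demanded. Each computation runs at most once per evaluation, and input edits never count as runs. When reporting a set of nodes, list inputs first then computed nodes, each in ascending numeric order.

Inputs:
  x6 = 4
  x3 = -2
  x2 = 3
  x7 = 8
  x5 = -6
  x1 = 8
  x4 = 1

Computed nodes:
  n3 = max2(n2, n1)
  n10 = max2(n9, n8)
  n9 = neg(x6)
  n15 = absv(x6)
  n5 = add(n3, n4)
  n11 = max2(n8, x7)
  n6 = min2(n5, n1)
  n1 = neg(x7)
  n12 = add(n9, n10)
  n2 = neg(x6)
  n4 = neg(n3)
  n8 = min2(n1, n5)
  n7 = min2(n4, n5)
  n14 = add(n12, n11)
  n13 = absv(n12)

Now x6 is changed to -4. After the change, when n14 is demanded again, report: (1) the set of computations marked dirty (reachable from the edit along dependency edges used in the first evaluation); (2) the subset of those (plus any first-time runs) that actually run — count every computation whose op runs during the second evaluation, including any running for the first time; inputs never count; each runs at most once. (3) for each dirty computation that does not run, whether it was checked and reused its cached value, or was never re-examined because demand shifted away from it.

Dirty set: n2, n3, n4, n5, n8, n9, n10, n11, n12, n14.
Run set: n2, n3, n4, n5, n9, n10, n12, n14 (8 run).
Re-examined without running (cache reused): n8, n11.
The important point: at n8 every value read last time is unchanged, so the dirty flag clears without a run.

Initial pass — values computed on the first demand:
  n1 = neg(8) = -8
  n2 = neg(4) = -4
  n3 = max2(-4, -8) = -4
  n4 = neg(-4) = 4
  n5 = add(-4, 4) = 0
  n8 = min2(-8, 0) = -8
  n9 = neg(4) = -4
  n10 = max2(-4, -8) = -4
  n11 = max2(-8, 8) = 8
  n12 = add(-4, -4) = -8
  n14 = add(-8, 8) = 0

Second demand — change propagation:
  n2: re-runs because x6 4->-4; new result 4.
  n3: re-runs because n2 -4->4; new result 4.
  n4: re-runs because n3 -4->4; new result -4.
  n5: re-runs because n3 -4->4; n4 4->-4; new result 0 (unchanged).
  n8: re-examined; everything it read last time is the same (n1 unchanged, n5 unchanged) — cache -8 kept, no run.
  n9: re-runs because x6 4->-4; new result 4.
  n10: re-runs because n9 -4->4; new result 4.
  n11: re-examined; everything it read last time is the same (n8 unchanged, x7 unchanged) — cache 8 kept, no run.
  n12: re-runs because n9 -4->4; n10 -4->4; new result 8.
  n14: re-runs because n12 -8->8; new result 16.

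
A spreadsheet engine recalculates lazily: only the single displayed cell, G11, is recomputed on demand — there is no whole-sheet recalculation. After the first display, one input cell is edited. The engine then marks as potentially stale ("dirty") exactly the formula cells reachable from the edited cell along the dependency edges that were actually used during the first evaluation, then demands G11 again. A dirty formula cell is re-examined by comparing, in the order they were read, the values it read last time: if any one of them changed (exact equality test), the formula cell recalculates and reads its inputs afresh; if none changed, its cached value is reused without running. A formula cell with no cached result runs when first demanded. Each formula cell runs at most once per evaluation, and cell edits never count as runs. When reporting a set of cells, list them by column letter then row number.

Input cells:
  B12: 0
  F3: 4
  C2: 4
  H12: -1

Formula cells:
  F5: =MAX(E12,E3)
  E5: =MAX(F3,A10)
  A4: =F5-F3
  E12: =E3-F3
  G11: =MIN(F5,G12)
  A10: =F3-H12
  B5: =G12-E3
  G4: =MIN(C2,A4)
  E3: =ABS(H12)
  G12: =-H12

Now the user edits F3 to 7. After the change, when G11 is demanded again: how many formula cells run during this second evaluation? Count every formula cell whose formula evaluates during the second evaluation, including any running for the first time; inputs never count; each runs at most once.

Formula cells that run: E12, F5 — 2 in total.
Key observation: the change is absorbed at F5 — it re-runs but produces the same value, and the output's value is unchanged.

First evaluation (everything demanded from the output):
  E3 = ABS(-1) = 1
  E12 = 1 - 4 = -3
  F5 = MAX(-3, 1) = 1
  G12 = -(-1) = 1
  G11 = MIN(1, 1) = 1

Propagation after the edit:
  E12: runs — F3 4->7; result -6.
  F5: runs — E12 -3->-6; result 1 (same value as before).
  G11: checked — values it read are unchanged (F5 unchanged, G12 unchanged); reused cached 1 without running.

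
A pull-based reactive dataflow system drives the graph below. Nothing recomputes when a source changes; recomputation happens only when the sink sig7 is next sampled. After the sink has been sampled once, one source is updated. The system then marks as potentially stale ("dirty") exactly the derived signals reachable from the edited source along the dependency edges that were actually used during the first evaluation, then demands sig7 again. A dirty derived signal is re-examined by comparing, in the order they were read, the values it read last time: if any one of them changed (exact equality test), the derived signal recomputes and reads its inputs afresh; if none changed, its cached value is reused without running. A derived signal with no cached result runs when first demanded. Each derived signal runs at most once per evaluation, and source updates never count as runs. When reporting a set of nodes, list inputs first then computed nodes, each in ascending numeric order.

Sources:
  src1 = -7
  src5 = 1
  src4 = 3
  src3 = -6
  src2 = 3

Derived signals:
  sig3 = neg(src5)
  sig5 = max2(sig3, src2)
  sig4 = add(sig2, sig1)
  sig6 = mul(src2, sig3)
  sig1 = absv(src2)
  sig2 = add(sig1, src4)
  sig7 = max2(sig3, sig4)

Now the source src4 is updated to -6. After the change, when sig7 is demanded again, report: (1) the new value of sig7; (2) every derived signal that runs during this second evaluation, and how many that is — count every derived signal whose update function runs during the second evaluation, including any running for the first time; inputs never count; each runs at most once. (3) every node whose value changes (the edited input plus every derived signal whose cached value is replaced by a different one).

New value of sig7: 0.
Derived signals that run: sig2, sig4, sig7 — 3 in total.
Values that change: src4, sig2, sig4, sig7.

First evaluation (everything demanded from the output):
  sig1 = absv(3) = 3
  sig2 = add(3, 3) = 6
  sig3 = neg(1) = -1
  sig4 = add(6, 3) = 9
  sig7 = max2(-1, 9) = 9

Propagation after the edit:
  sig2: runs — src4 3->-6; result -3.
  sig4: runs — sig2 6->-3; result 0.
  sig7: runs — sig4 9->0; result 0.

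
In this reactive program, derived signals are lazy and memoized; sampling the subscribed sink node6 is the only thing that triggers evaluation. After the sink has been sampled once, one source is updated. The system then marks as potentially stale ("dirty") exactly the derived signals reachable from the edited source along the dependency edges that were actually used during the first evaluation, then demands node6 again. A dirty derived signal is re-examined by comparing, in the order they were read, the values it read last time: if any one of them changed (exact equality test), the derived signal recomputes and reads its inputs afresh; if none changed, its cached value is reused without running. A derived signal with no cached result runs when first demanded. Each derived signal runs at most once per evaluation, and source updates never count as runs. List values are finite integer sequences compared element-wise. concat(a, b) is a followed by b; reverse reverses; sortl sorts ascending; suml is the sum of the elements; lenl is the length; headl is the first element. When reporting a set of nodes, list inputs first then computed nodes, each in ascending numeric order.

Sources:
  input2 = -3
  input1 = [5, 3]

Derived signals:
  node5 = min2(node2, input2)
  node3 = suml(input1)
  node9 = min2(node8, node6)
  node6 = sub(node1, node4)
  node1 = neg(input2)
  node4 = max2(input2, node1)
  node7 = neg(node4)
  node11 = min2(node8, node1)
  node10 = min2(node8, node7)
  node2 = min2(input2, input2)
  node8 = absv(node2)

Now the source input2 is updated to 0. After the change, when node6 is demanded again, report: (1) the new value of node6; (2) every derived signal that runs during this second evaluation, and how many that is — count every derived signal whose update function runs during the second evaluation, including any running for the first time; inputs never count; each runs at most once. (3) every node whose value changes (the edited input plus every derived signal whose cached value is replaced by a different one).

Demanding node6 again yields 0.
3 derived signals run: node1, node4, node6.
The nodes whose values change: input2, node1, node4.

First demand of the output computes:
  node1 = neg(-3) = 3
  node4 = max2(-3, 3) = 3
  node6 = sub(3, 3) = 0

After the edit, cleaning proceeds:
  node1: a read changed (input2 -3->0) — executes, giving 0.
  node4: a read changed (input2 -3->0; node1 3->0) — executes, giving 0.
  node6: a read changed (node1 3->0; node4 3->0) — executes, giving 0 — identical to its old value.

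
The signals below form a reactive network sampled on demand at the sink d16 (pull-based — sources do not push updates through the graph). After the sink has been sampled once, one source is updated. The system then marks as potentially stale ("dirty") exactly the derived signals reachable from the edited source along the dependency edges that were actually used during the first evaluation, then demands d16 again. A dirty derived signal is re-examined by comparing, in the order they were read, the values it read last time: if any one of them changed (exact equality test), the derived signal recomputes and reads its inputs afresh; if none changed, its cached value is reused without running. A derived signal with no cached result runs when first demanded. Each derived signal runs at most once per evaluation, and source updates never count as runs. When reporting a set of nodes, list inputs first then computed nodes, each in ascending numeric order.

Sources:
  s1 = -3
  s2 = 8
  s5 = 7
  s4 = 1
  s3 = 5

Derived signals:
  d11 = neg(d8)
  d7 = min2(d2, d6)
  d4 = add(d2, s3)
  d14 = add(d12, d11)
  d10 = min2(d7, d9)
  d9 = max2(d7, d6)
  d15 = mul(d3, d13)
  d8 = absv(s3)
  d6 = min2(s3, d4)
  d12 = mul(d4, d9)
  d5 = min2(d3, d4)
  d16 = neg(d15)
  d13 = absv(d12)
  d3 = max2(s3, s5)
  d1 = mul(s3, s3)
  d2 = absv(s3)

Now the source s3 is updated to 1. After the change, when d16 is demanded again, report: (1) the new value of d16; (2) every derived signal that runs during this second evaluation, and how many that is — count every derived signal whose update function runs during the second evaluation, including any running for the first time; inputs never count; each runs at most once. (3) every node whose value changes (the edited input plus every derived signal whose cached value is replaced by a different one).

d16 now evaluates to -14.
Run set: d2, d3, d4, d6, d7, d9, d12, d13, d15, d16 (10 run).
Changed values: s3, d2, d4, d6, d7, d9, d12, d13, d15, d16.

Initial pass — values computed on the first demand:
  d2 = absv(5) = 5
  d3 = max2(5, 7) = 7
  d4 = add(5, 5) = 10
  d6 = min2(5, 10) = 5
  d7 = min2(5, 5) = 5
  d9 = max2(5, 5) = 5
  d12 = mul(10, 5) = 50
  d13 = absv(50) = 50
  d15 = mul(7, 50) = 350
  d16 = neg(350) = -350

Second demand — change propagation:
  d2: re-runs because s3 5->1; new result 1.
  d3: re-runs because s3 5->1; new result 7 (unchanged).
  d4: re-runs because d2 5->1; s3 5->1; new result 2.
  d6: re-runs because s3 5->1; d4 10->2; new result 1.
  d7: re-runs because d2 5->1; d6 5->1; new result 1.
  d9: re-runs because d7 5->1; d6 5->1; new result 1.
  d12: re-runs because d4 10->2; d9 5->1; new result 2.
  d13: re-runs because d12 50->2; new result 2.
  d15: re-runs because d13 50->2; new result 14.
  d16: re-runs because d15 350->14; new result -14.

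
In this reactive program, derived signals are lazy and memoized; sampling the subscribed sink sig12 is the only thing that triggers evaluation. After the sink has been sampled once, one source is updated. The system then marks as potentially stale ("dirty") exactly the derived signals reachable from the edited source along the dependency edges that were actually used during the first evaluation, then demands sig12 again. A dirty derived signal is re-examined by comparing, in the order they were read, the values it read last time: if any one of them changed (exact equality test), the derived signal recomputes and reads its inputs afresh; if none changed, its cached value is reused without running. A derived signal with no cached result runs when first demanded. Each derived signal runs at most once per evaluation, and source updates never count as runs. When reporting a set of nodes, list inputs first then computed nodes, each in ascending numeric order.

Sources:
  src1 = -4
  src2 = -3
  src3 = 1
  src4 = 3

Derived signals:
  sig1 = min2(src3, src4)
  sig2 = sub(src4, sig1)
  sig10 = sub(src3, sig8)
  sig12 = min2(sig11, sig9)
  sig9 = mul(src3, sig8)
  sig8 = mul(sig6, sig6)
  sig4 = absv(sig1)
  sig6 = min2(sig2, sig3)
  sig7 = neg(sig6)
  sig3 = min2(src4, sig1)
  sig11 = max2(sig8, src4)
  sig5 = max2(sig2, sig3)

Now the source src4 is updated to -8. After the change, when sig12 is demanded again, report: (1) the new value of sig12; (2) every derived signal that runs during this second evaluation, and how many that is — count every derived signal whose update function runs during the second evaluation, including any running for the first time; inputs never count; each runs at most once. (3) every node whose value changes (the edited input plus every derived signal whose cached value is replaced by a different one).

Demanding sig12 again yields 64.
8 derived signals run: sig1, sig2, sig3, sig6, sig8, sig9, sig11, sig12.
The nodes whose values change: src4, sig1, sig2, sig3, sig6, sig8, sig9, sig11, sig12.

First demand of the output computes:
  sig1 = min2(1, 3) = 1
  sig2 = sub(3, 1) = 2
  sig3 = min2(3, 1) = 1
  sig6 = min2(2, 1) = 1
  sig8 = mul(1, 1) = 1
  sig9 = mul(1, 1) = 1
  sig11 = max2(1, 3) = 3
  sig12 = min2(3, 1) = 1

After the edit, cleaning proceeds:
  sig1: a read changed (src4 3->-8) — executes, giving -8.
  sig2: a read changed (src4 3->-8; sig1 1->-8) — executes, giving 0.
  sig3: a read changed (src4 3->-8; sig1 1->-8) — executes, giving -8.
  sig6: a read changed (sig2 2->0; sig3 1->-8) — executes, giving -8.
  sig8: a read changed (sig6 1->-8; sig6 1->-8) — executes, giving 64.
  sig9: a read changed (sig8 1->64) — executes, giving 64.
  sig11: a read changed (sig8 1->64; src4 3->-8) — executes, giving 64.
  sig12: a read changed (sig11 3->64; sig9 1->64) — executes, giving 64.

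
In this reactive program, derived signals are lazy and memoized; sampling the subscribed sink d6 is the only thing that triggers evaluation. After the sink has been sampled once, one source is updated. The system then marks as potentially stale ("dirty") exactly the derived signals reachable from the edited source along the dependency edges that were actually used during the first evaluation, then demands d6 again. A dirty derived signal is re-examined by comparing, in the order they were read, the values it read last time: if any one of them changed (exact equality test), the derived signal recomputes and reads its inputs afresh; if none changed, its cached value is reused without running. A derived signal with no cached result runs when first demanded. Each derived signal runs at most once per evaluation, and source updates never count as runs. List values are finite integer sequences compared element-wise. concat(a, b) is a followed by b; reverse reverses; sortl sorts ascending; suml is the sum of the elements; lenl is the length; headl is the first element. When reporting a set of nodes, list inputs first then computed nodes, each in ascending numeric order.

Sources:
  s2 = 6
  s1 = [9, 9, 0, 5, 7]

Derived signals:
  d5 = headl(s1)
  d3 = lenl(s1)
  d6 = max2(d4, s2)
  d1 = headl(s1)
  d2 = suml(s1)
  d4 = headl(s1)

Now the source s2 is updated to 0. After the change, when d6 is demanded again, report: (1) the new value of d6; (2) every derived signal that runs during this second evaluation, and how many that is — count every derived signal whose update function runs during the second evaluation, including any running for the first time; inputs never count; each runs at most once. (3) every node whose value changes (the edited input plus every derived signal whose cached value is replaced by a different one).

Demanding d6 again yields 9.
1 derived signals run: d6.
The nodes whose values change: s2.

First demand of the output computes:
  d4 = headl([9, 9, 0, 5, 7]) = 9
  d6 = max2(9, 6) = 9

After the edit, cleaning proceeds:
  d6: a read changed (s2 6->0) — executes, giving 9 — identical to its old value.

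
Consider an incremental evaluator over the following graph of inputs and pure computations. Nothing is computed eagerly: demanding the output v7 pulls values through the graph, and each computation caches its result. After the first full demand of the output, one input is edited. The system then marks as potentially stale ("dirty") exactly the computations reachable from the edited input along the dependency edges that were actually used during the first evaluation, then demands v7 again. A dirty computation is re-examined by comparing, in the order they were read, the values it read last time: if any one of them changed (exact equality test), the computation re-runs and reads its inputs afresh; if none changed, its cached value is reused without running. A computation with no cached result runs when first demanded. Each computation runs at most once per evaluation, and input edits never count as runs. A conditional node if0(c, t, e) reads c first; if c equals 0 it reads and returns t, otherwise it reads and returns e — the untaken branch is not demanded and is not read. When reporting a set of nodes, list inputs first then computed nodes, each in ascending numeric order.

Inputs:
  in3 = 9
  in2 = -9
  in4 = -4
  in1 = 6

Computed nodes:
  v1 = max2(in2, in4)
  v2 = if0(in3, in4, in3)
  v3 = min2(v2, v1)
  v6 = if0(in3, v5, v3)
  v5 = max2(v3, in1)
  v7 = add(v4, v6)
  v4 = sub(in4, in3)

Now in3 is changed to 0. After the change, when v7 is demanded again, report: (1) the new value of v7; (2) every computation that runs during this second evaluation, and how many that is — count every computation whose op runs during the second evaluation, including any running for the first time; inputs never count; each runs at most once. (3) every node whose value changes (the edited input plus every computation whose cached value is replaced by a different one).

Initial pass — values computed on the first demand:
  v1 = max2(-9, -4) = -4
  v2 = if0(in3=9 -> else branch in3) = 9
  v3 = min2(9, -4) = -4
  v4 = sub(-4, 9) = -13
  v6 = if0(in3=9 -> else branch v3) = -4
  v7 = add(-13, -4) = -17

Second demand — change propagation:
  v2: re-runs because in3 9->0; in3 9->0; new result -4.
  v3: re-runs because v2 9->-4; new result -4 (unchanged).
  v4: re-runs because in3 9->0; new result -4.
  v5: newly demanded (no cache) — executes and yields 6.
  v6: re-runs because in3 9->0; new result 6.
  v7: re-runs because v4 -13->-4; v6 -4->6; new result 2.

The important point: the flipped condition pulls in fresh nodes; v5 runs for the first time.

v7 now evaluates to 2.
Run set: v2, v3, v4, v5, v6, v7 (6 run).
Changed values: in3, v2, v4, v6, v7.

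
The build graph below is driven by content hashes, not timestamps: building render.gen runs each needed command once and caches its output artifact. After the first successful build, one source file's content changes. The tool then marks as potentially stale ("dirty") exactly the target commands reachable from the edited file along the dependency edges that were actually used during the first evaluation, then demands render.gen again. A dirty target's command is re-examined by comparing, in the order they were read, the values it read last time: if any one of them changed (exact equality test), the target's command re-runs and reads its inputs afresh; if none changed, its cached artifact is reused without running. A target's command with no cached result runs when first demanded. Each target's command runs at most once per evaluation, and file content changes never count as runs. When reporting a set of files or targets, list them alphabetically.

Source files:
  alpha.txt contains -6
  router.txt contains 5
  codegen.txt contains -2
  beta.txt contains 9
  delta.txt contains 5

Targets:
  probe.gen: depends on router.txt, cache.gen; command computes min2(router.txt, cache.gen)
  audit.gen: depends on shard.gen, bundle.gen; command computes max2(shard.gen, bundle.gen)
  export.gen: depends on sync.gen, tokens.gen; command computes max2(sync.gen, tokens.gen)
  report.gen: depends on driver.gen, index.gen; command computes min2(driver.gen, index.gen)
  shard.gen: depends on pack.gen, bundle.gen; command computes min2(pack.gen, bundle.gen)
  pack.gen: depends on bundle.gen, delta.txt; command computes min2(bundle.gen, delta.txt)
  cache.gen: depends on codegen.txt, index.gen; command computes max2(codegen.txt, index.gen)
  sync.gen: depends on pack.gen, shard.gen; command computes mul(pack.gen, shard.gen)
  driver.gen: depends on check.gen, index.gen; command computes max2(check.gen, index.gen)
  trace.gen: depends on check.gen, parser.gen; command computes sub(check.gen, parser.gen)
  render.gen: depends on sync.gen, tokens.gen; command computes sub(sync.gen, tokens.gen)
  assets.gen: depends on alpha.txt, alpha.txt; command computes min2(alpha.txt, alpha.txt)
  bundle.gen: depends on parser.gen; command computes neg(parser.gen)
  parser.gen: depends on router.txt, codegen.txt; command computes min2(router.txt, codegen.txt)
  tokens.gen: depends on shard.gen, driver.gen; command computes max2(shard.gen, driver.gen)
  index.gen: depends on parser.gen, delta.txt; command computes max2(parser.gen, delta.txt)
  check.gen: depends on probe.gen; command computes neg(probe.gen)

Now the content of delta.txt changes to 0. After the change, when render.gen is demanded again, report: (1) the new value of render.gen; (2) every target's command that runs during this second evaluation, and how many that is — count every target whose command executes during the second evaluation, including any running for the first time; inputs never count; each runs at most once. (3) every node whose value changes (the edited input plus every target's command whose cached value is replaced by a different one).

Initial pass — values computed on the first demand:
  parser.gen = min2(5, -2) = -2
  bundle.gen = neg(-2) = 2
  index.gen = max2(-2, 5) = 5
  cache.gen = max2(-2, 5) = 5
  pack.gen = min2(2, 5) = 2
  probe.gen = min2(5, 5) = 5
  check.gen = neg(5) = -5
  driver.gen = max2(-5, 5) = 5
  shard.gen = min2(2, 2) = 2
  sync.gen = mul(2, 2) = 4
  tokens.gen = max2(2, 5) = 5
  render.gen = sub(4, 5) = -1

Second demand — change propagation:
  index.gen: re-runs because delta.txt 5->0; new result 0.
  cache.gen: re-runs because index.gen 5->0; new result 0.
  pack.gen: re-runs because delta.txt 5->0; new result 0.
  probe.gen: re-runs because cache.gen 5->0; new result 0.
  check.gen: re-runs because probe.gen 5->0; new result 0.
  driver.gen: re-runs because check.gen -5->0; index.gen 5->0; new result 0.
  shard.gen: re-runs because pack.gen 2->0; new result 0.
  sync.gen: re-runs because pack.gen 2->0; shard.gen 2->0; new result 0.
  tokens.gen: re-runs because shard.gen 2->0; driver.gen 5->0; new result 0.
  render.gen: re-runs because sync.gen 4->0; tokens.gen 5->0; new result 0.

render.gen now evaluates to 0.
Run set: cache.gen, check.gen, driver.gen, index.gen, pack.gen, probe.gen, render.gen, shard.gen, sync.gen, tokens.gen (10 run).
Changed values: cache.gen, check.gen, delta.txt, driver.gen, index.gen, pack.gen, probe.gen, render.gen, shard.gen, sync.gen, tokens.gen.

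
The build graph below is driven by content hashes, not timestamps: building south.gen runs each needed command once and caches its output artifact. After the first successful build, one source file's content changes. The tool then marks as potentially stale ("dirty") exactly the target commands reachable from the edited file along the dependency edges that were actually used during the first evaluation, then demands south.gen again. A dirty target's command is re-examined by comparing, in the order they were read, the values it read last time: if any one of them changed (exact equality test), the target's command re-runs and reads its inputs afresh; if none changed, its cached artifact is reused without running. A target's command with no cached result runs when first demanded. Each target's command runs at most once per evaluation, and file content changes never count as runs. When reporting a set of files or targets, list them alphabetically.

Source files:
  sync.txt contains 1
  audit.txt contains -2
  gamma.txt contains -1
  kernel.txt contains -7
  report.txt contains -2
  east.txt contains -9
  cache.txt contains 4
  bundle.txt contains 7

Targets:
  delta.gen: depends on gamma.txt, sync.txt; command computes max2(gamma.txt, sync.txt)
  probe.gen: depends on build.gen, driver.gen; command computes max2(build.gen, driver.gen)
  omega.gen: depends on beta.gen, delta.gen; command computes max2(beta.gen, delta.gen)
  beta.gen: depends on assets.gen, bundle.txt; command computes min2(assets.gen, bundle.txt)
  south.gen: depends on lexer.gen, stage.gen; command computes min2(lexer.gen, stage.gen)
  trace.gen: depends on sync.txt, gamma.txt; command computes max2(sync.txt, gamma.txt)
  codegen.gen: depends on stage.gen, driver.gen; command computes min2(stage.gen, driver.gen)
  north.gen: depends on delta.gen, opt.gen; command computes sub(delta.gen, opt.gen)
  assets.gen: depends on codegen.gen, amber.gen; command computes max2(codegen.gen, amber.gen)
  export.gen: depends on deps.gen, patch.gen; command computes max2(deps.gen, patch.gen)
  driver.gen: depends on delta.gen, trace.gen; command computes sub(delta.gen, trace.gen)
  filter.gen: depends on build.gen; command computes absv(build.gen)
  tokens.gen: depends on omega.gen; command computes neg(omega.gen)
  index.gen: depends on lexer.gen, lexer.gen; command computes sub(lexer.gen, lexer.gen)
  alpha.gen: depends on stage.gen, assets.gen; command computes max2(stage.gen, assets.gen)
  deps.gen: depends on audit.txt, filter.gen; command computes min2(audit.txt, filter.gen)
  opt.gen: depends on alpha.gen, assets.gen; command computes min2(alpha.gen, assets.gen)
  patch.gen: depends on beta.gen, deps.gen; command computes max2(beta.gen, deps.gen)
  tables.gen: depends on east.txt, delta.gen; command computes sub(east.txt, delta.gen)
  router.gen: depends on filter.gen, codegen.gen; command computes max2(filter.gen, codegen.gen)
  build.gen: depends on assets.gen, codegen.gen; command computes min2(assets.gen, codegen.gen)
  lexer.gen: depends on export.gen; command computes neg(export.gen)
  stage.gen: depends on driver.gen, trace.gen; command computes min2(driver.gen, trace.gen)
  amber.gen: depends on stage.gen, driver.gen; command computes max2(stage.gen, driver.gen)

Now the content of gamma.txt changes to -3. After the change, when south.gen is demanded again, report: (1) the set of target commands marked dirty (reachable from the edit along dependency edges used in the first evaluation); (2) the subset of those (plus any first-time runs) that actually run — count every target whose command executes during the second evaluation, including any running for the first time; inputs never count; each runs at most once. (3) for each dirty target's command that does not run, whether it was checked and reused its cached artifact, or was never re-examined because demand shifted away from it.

Dirty set: amber.gen, assets.gen, beta.gen, build.gen, codegen.gen, delta.gen, deps.gen, driver.gen, export.gen, filter.gen, lexer.gen, patch.gen, south.gen, stage.gen, trace.gen.
Run set: delta.gen, trace.gen (2 run).
Re-examined without running (cache reused): amber.gen, assets.gen, beta.gen, build.gen, codegen.gen, deps.gen, driver.gen, export.gen, filter.gen, lexer.gen, patch.gen, south.gen, stage.gen.
The important point: at driver.gen every value read last time is unchanged, so the dirty flag clears without a run.

Initial pass — values computed on the first demand:
  delta.gen = max2(-1, 1) = 1
  trace.gen = max2(1, -1) = 1
  driver.gen = sub(1, 1) = 0
  stage.gen = min2(0, 1) = 0
  amber.gen = max2(0, 0) = 0
  codegen.gen = min2(0, 0) = 0
  assets.gen = max2(0, 0) = 0
  beta.gen = min2(0, 7) = 0
  build.gen = min2(0, 0) = 0
  filter.gen = absv(0) = 0
  deps.gen = min2(-2, 0) = -2
  patch.gen = max2(0, -2) = 0
  export.gen = max2(-2, 0) = 0
  lexer.gen = neg(0) = 0
  south.gen = min2(0, 0) = 0

Second demand — change propagation:
  delta.gen: re-runs because gamma.txt -1->-3; new result 1 (unchanged).
  trace.gen: re-runs because gamma.txt -1->-3; new result 1 (unchanged).
  driver.gen: re-examined; everything it read last time is the same (delta.gen unchanged, trace.gen unchanged) — cache 0 kept, no run.
  stage.gen: re-examined; everything it read last time is the same (driver.gen unchanged, trace.gen unchanged) — cache 0 kept, no run.
  amber.gen: re-examined; everything it read last time is the same (stage.gen unchanged, driver.gen unchanged) — cache 0 kept, no run.
  codegen.gen: re-examined; everything it read last time is the same (stage.gen unchanged, driver.gen unchanged) — cache 0 kept, no run.
  assets.gen: re-examined; everything it read last time is the same (codegen.gen unchanged, amber.gen unchanged) — cache 0 kept, no run.
  beta.gen: re-examined; everything it read last time is the same (assets.gen unchanged, bundle.txt unchanged) — cache 0 kept, no run.
  build.gen: re-examined; everything it read last time is the same (assets.gen unchanged, codegen.gen unchanged) — cache 0 kept, no run.
  filter.gen: re-examined; everything it read last time is the same (build.gen unchanged) — cache 0 kept, no run.
  deps.gen: re-examined; everything it read last time is the same (audit.txt unchanged, filter.gen unchanged) — cache -2 kept, no run.
  patch.gen: re-examined; everything it read last time is the same (beta.gen unchanged, deps.gen unchanged) — cache 0 kept, no run.
  export.gen: re-examined; everything it read last time is the same (deps.gen unchanged, patch.gen unchanged) — cache 0 kept, no run.
  lexer.gen: re-examined; everything it read last time is the same (export.gen unchanged) — cache 0 kept, no run.
  south.gen: re-examined; everything it read last time is the same (lexer.gen unchanged, stage.gen unchanged) — cache 0 kept, no run.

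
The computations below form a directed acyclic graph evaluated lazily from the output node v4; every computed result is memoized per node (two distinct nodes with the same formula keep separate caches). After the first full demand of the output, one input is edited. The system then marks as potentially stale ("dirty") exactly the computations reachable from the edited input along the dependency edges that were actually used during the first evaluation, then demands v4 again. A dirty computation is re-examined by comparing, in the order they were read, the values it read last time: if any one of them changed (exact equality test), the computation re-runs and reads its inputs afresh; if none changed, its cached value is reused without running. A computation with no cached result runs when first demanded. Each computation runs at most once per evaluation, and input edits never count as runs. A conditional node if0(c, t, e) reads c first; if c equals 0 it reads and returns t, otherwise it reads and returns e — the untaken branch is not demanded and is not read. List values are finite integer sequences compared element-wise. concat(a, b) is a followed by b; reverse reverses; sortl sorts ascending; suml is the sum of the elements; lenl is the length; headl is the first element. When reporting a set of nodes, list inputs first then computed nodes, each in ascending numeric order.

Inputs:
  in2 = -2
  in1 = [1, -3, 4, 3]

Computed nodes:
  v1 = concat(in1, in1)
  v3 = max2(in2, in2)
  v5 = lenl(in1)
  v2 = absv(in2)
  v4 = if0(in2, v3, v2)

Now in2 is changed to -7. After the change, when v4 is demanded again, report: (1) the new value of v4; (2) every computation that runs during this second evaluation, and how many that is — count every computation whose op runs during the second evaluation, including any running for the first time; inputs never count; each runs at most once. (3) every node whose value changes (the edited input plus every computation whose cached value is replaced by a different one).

Demanding v4 again yields 7.
2 computations run: v2, v4.
The nodes whose values change: in2, v2, v4.

First demand of the output computes:
  v2 = absv(-2) = 2
  v4 = if0(in2=-2 -> else branch v2) = 2

After the edit, cleaning proceeds:
  v2: a read changed (in2 -2->-7) — executes, giving 7.
  v4: a read changed (in2 -2->-7; v2 2->7) — executes, giving 7.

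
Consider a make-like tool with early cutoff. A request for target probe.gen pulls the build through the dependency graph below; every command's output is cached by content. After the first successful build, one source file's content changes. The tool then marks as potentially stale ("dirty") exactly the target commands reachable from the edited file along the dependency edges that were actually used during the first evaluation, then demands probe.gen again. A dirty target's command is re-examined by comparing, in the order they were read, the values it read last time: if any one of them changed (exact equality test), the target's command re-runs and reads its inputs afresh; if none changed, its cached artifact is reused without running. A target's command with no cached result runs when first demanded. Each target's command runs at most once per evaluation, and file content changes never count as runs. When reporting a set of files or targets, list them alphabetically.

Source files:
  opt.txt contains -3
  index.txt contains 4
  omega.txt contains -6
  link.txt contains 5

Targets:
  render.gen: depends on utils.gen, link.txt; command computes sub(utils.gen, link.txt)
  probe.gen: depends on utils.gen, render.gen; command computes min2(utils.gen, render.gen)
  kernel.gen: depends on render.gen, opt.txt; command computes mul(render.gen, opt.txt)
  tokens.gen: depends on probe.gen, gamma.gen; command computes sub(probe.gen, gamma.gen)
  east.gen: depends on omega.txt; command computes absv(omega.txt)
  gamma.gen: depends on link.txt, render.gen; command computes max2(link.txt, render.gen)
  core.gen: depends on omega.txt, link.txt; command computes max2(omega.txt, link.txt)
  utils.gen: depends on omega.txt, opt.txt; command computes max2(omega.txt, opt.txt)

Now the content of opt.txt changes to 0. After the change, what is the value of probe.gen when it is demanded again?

Demanding probe.gen again yields -5.

First demand of the output computes:
  utils.gen = max2(-6, -3) = -3
  render.gen = sub(-3, 5) = -8
  probe.gen = min2(-3, -8) = -8

After the edit, cleaning proceeds:
  utils.gen: a read changed (opt.txt -3->0) — executes, giving 0.
  render.gen: a read changed (utils.gen -3->0) — executes, giving -5.
  probe.gen: a read changed (utils.gen -3->0; render.gen -8->-5) — executes, giving -5.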